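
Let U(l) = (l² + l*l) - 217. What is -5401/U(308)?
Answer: -5401/189511 ≈ -0.028500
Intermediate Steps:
U(l) = -217 + 2*l² (U(l) = (l² + l²) - 217 = 2*l² - 217 = -217 + 2*l²)
-5401/U(308) = -5401/(-217 + 2*308²) = -5401/(-217 + 2*94864) = -5401/(-217 + 189728) = -5401/189511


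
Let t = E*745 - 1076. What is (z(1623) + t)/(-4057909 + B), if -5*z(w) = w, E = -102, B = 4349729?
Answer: -386953/1459100 ≈ -0.26520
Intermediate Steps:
z(w) = -w/5
t = -77066 (t = -102*745 - 1076 = -75990 - 1076 = -77066)
(z(1623) + t)/(-4057909 + B) = (-⅕*1623 - 77066)/(-4057909 + 4349729) = (-1623/5 - 77066)/291820 = -386953/5*1/291820 = -386953/1459100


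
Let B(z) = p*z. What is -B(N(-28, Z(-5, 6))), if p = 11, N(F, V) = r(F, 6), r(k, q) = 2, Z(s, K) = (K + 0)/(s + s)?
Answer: -22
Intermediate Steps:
Z(s, K) = K/(2*s) (Z(s, K) = K/((2*s)) = K*(1/(2*s)) = K/(2*s))
N(F, V) = 2
B(z) = 11*z
-B(N(-28, Z(-5, 6))) = -11*2 = -1*22 = -22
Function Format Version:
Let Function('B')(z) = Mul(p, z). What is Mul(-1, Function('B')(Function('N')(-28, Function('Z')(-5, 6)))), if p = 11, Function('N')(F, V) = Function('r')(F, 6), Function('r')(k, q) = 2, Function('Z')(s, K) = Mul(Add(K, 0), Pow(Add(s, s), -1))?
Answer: -22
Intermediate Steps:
Function('Z')(s, K) = Mul(Rational(1, 2), K, Pow(s, -1)) (Function('Z')(s, K) = Mul(K, Pow(Mul(2, s), -1)) = Mul(K, Mul(Rational(1, 2), Pow(s, -1))) = Mul(Rational(1, 2), K, Pow(s, -1)))
Function('N')(F, V) = 2
Function('B')(z) = Mul(11, z)
Mul(-1, Function('B')(Function('N')(-28, Function('Z')(-5, 6)))) = Mul(-1, Mul(11, 2)) = Mul(-1, 22) = -22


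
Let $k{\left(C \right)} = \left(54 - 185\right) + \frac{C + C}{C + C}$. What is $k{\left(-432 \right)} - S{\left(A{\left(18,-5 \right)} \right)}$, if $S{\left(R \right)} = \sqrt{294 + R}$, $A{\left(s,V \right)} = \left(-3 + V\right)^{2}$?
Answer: $-130 - \sqrt{358} \approx -148.92$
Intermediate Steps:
$k{\left(C \right)} = -130$ ($k{\left(C \right)} = -131 + \frac{2 C}{2 C} = -131 + 2 C \frac{1}{2 C} = -131 + 1 = -130$)
$k{\left(-432 \right)} - S{\left(A{\left(18,-5 \right)} \right)} = -130 - \sqrt{294 + \left(-3 - 5\right)^{2}} = -130 - \sqrt{294 + \left(-8\right)^{2}} = -130 - \sqrt{294 + 64} = -130 - \sqrt{358}$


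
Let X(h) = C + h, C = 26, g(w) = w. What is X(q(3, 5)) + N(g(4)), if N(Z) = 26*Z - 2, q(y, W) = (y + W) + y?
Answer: 139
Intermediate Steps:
q(y, W) = W + 2*y (q(y, W) = (W + y) + y = W + 2*y)
N(Z) = -2 + 26*Z
X(h) = 26 + h
X(q(3, 5)) + N(g(4)) = (26 + (5 + 2*3)) + (-2 + 26*4) = (26 + (5 + 6)) + (-2 + 104) = (26 + 11) + 102 = 37 + 102 = 139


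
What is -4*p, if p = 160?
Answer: -640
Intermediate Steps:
-4*p = -4*160 = -640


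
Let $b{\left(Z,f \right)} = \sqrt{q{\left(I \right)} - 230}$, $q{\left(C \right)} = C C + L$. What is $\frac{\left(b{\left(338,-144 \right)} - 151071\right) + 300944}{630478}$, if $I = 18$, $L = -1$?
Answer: $\frac{149873}{630478} + \frac{\sqrt{93}}{630478} \approx 0.23773$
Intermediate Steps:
$q{\left(C \right)} = -1 + C^{2}$ ($q{\left(C \right)} = C C - 1 = C^{2} - 1 = -1 + C^{2}$)
$b{\left(Z,f \right)} = \sqrt{93}$ ($b{\left(Z,f \right)} = \sqrt{\left(-1 + 18^{2}\right) - 230} = \sqrt{\left(-1 + 324\right) - 230} = \sqrt{323 - 230} = \sqrt{93}$)
$\frac{\left(b{\left(338,-144 \right)} - 151071\right) + 300944}{630478} = \frac{\left(\sqrt{93} - 151071\right) + 300944}{630478} = \left(\left(-151071 + \sqrt{93}\right) + 300944\right) \frac{1}{630478} = \left(149873 + \sqrt{93}\right) \frac{1}{630478} = \frac{149873}{630478} + \frac{\sqrt{93}}{630478}$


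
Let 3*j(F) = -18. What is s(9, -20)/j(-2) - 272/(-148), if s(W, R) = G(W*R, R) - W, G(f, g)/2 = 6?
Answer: 99/74 ≈ 1.3378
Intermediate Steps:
G(f, g) = 12 (G(f, g) = 2*6 = 12)
j(F) = -6 (j(F) = (⅓)*(-18) = -6)
s(W, R) = 12 - W
s(9, -20)/j(-2) - 272/(-148) = (12 - 1*9)/(-6) - 272/(-148) = (12 - 9)*(-⅙) - 272*(-1/148) = 3*(-⅙) + 68/37 = -½ + 68/37 = 99/74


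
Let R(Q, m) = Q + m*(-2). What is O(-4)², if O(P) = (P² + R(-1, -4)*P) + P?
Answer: 256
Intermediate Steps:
R(Q, m) = Q - 2*m
O(P) = P² + 8*P (O(P) = (P² + (-1 - 2*(-4))*P) + P = (P² + (-1 + 8)*P) + P = (P² + 7*P) + P = P² + 8*P)
O(-4)² = (-4*(8 - 4))² = (-4*4)² = (-16)² = 256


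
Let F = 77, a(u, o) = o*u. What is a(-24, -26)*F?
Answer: 48048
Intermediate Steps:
a(-24, -26)*F = -26*(-24)*77 = 624*77 = 48048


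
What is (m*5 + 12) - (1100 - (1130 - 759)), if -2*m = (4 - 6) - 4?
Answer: -702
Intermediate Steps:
m = 3 (m = -((4 - 6) - 4)/2 = -(-2 - 4)/2 = -½*(-6) = 3)
(m*5 + 12) - (1100 - (1130 - 759)) = (3*5 + 12) - (1100 - (1130 - 759)) = (15 + 12) - (1100 - 1*371) = 27 - (1100 - 371) = 27 - 1*729 = 27 - 729 = -702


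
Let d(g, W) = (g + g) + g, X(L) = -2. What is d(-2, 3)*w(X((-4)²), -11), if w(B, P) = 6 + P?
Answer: 30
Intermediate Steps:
d(g, W) = 3*g (d(g, W) = 2*g + g = 3*g)
d(-2, 3)*w(X((-4)²), -11) = (3*(-2))*(6 - 11) = -6*(-5) = 30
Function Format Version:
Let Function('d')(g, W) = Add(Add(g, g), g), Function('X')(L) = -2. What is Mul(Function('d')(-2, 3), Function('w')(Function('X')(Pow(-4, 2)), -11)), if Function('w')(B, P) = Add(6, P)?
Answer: 30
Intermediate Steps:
Function('d')(g, W) = Mul(3, g) (Function('d')(g, W) = Add(Mul(2, g), g) = Mul(3, g))
Mul(Function('d')(-2, 3), Function('w')(Function('X')(Pow(-4, 2)), -11)) = Mul(Mul(3, -2), Add(6, -11)) = Mul(-6, -5) = 30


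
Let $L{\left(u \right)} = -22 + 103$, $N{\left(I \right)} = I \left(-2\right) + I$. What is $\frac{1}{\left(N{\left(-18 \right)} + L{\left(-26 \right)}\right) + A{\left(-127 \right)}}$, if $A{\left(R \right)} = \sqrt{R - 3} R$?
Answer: $\frac{99}{2106571} + \frac{127 i \sqrt{130}}{2106571} \approx 4.6996 \cdot 10^{-5} + 0.00068738 i$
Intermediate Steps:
$N{\left(I \right)} = - I$ ($N{\left(I \right)} = - 2 I + I = - I$)
$L{\left(u \right)} = 81$
$A{\left(R \right)} = R \sqrt{-3 + R}$ ($A{\left(R \right)} = \sqrt{-3 + R} R = R \sqrt{-3 + R}$)
$\frac{1}{\left(N{\left(-18 \right)} + L{\left(-26 \right)}\right) + A{\left(-127 \right)}} = \frac{1}{\left(\left(-1\right) \left(-18\right) + 81\right) - 127 \sqrt{-3 - 127}} = \frac{1}{\left(18 + 81\right) - 127 \sqrt{-130}} = \frac{1}{99 - 127 i \sqrt{130}}$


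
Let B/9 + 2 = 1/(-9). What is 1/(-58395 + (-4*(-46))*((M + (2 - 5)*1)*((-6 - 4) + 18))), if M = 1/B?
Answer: -19/1194881 ≈ -1.5901e-5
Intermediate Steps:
B = -19 (B = -18 + 9/(-9) = -18 + 9*(-⅑) = -18 - 1 = -19)
M = -1/19 (M = 1/(-19) = -1/19 ≈ -0.052632)
1/(-58395 + (-4*(-46))*((M + (2 - 5)*1)*((-6 - 4) + 18))) = 1/(-58395 + (-4*(-46))*((-1/19 + (2 - 5)*1)*((-6 - 4) + 18))) = 1/(-58395 + 184*((-1/19 - 3*1)*(-10 + 18))) = 1/(-58395 + 184*((-1/19 - 3)*8)) = 1/(-58395 + 184*(-58/19*8)) = 1/(-58395 + 184*(-464/19)) = 1/(-58395 - 85376/19) = 1/(-1194881/19) = -19/1194881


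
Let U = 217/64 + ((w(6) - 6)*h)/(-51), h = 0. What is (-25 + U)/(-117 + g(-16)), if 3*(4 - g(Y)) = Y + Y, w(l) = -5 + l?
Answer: 4149/19648 ≈ 0.21117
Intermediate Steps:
g(Y) = 4 - 2*Y/3 (g(Y) = 4 - (Y + Y)/3 = 4 - 2*Y/3)
U = 217/64 (U = 217/64 + (((-5 + 6) - 6)*0)/(-51) = 217*(1/64) + ((1 - 6)*0)*(-1/51) = 217/64 - 5*0*(-1/51) = 217/64 + 0*(-1/51) = 217/64 + 0 = 217/64 ≈ 3.3906)
(-25 + U)/(-117 + g(-16)) = (-25 + 217/64)/(-117 + (4 - 2/3*(-16))) = -1383/(64*(-117 + (4 + 32/3))) = -1383/(64*(-117 + 44/3)) = -1383/(64*(-307/3)) = -1383/64*(-3/307) = 4149/19648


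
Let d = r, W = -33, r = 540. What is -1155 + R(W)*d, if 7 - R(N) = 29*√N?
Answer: 2625 - 15660*I*√33 ≈ 2625.0 - 89960.0*I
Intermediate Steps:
R(N) = 7 - 29*√N
d = 540
-1155 + R(W)*d = -1155 + (7 - 29*I*√33)*540 = -1155 + (3780 - 15660*I*√33) = 2625 - 15660*I*√33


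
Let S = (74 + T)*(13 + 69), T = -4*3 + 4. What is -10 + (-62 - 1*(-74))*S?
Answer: 64934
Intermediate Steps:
T = -8 (T = -12 + 4 = -8)
S = 5412 (S = (74 - 8)*(13 + 69) = 66*82 = 5412)
-10 + (-62 - 1*(-74))*S = -10 + (-62 - 1*(-74))*5412 = -10 + (-62 + 74)*5412 = -10 + 12*5412 = -10 + 64944 = 64934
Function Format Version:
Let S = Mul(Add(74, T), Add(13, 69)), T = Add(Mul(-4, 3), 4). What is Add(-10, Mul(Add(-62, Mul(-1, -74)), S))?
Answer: 64934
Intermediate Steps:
T = -8 (T = Add(-12, 4) = -8)
S = 5412 (S = Mul(Add(74, -8), Add(13, 69)) = Mul(66, 82) = 5412)
Add(-10, Mul(Add(-62, Mul(-1, -74)), S)) = Add(-10, Mul(Add(-62, Mul(-1, -74)), 5412)) = Add(-10, Mul(Add(-62, 74), 5412)) = Add(-10, Mul(12, 5412)) = Add(-10, 64944) = 64934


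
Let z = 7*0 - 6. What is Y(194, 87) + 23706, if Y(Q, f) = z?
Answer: 23700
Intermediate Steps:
z = -6 (z = 0 - 6 = -6)
Y(Q, f) = -6
Y(194, 87) + 23706 = -6 + 23706 = 23700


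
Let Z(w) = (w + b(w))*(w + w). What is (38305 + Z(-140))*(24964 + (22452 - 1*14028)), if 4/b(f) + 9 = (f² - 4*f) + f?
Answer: 51783166511780/20011 ≈ 2.5877e+9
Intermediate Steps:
b(f) = 4/(-9 + f² - 3*f) (b(f) = 4/(-9 + ((f² - 4*f) + f)) = 4/(-9 + (f² - 3*f)) = 4/(-9 + f² - 3*f))
Z(w) = 2*w*(w + 4/(-9 + w² - 3*w)) (Z(w) = (w + 4/(-9 + w² - 3*w))*(w + w) = (w + 4/(-9 + w² - 3*w))*(2*w) = 2*w*(w + 4/(-9 + w² - 3*w)))
(38305 + Z(-140))*(24964 + (22452 - 1*14028)) = (38305 + 2*(-140)*(-4 - 140*(9 - 1*(-140)² + 3*(-140)))/(9 - 1*(-140)² + 3*(-140)))*(24964 + (22452 - 1*14028)) = (38305 + 2*(-140)*(-4 - 140*(9 - 1*19600 - 420))/(9 - 1*19600 - 420))*(24964 + (22452 - 14028)) = (38305 + 2*(-140)*(-4 - 140*(9 - 19600 - 420))/(9 - 19600 - 420))*(24964 + 8424) = (38305 + 2*(-140)*(-4 - 140*(-20011))/(-20011))*33388 = (38305 + 2*(-140)*(-1/20011)*(-4 + 2801540))*33388 = (38305 + 2*(-140)*(-1/20011)*2801536)*33388 = (38305 + 784430080/20011)*33388 = (1550951435/20011)*33388 = 51783166511780/20011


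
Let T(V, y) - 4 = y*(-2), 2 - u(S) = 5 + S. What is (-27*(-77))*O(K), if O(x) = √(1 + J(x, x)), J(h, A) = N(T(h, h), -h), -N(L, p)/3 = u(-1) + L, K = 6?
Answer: 2079*√31 ≈ 11575.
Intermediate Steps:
u(S) = -3 - S (u(S) = 2 - (5 + S) = 2 + (-5 - S) = -3 - S)
T(V, y) = 4 - 2*y (T(V, y) = 4 + y*(-2) = 4 - 2*y)
N(L, p) = 6 - 3*L (N(L, p) = -3*((-3 - 1*(-1)) + L) = -3*((-3 + 1) + L) = -3*(-2 + L) = 6 - 3*L)
J(h, A) = -6 + 6*h (J(h, A) = 6 - 3*(4 - 2*h) = 6 + (-12 + 6*h) = -6 + 6*h)
O(x) = √(-5 + 6*x) (O(x) = √(1 + (-6 + 6*x)) = √(-5 + 6*x))
(-27*(-77))*O(K) = (-27*(-77))*√(-5 + 6*6) = 2079*√(-5 + 36) = 2079*√31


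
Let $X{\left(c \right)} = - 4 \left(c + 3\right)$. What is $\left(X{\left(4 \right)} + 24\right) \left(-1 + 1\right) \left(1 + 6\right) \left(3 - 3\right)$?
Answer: $0$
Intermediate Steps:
$X{\left(c \right)} = -12 - 4 c$ ($X{\left(c \right)} = - 4 \left(3 + c\right) = -12 - 4 c$)
$\left(X{\left(4 \right)} + 24\right) \left(-1 + 1\right) \left(1 + 6\right) \left(3 - 3\right) = \left(\left(-12 - 16\right) + 24\right) \left(-1 + 1\right) \left(1 + 6\right) \left(3 - 3\right) = \left(\left(-12 - 16\right) + 24\right) 0 \cdot 7 \cdot 0 = \left(-28 + 24\right) 0 \cdot 0 = \left(-4\right) 0 = 0$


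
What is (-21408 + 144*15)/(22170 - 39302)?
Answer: 4812/4283 ≈ 1.1235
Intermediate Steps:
(-21408 + 144*15)/(22170 - 39302) = (-21408 + 2160)/(-17132) = -19248*(-1/17132) = 4812/4283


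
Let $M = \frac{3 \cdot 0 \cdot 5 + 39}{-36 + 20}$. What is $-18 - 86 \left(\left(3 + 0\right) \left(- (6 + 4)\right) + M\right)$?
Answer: $\frac{22173}{8} \approx 2771.6$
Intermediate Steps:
$M = - \frac{39}{16}$ ($M = \frac{0 \cdot 5 + 39}{-16} = \left(0 + 39\right) \left(- \frac{1}{16}\right) = 39 \left(- \frac{1}{16}\right) = - \frac{39}{16} \approx -2.4375$)
$-18 - 86 \left(\left(3 + 0\right) \left(- (6 + 4)\right) + M\right) = -18 - 86 \left(\left(3 + 0\right) \left(- (6 + 4)\right) - \frac{39}{16}\right) = -18 - 86 \left(3 \left(\left(-1\right) 10\right) - \frac{39}{16}\right) = -18 - 86 \left(3 \left(-10\right) - \frac{39}{16}\right) = -18 - 86 \left(-30 - \frac{39}{16}\right) = -18 - - \frac{22317}{8} = -18 + \frac{22317}{8} = \frac{22173}{8}$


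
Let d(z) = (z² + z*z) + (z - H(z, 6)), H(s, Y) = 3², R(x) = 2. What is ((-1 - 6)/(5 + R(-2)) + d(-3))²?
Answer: 25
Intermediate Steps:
H(s, Y) = 9
d(z) = -9 + z + 2*z² (d(z) = (z² + z*z) + (z - 1*9) = (z² + z²) + (z - 9) = 2*z² + (-9 + z) = -9 + z + 2*z²)
((-1 - 6)/(5 + R(-2)) + d(-3))² = ((-1 - 6)/(5 + 2) + (-9 - 3 + 2*(-3)²))² = (-7/7 + (-9 - 3 + 2*9))² = (-7*⅐ + (-9 - 3 + 18))² = (-1 + 6)² = 5² = 25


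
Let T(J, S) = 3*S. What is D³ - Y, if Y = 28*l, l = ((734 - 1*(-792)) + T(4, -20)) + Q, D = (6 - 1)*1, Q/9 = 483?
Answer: -162639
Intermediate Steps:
Q = 4347 (Q = 9*483 = 4347)
D = 5 (D = 5*1 = 5)
l = 5813 (l = ((734 - 1*(-792)) + 3*(-20)) + 4347 = ((734 + 792) - 60) + 4347 = (1526 - 60) + 4347 = 1466 + 4347 = 5813)
Y = 162764 (Y = 28*5813 = 162764)
D³ - Y = 5³ - 1*162764 = 125 - 162764 = -162639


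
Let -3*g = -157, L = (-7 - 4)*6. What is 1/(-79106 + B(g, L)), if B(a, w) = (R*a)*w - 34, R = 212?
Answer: -1/811388 ≈ -1.2325e-6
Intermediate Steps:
L = -66 (L = -11*6 = -66)
g = 157/3 (g = -⅓*(-157) = 157/3 ≈ 52.333)
B(a, w) = -34 + 212*a*w (B(a, w) = (212*a)*w - 34 = 212*a*w - 34 = -34 + 212*a*w)
1/(-79106 + B(g, L)) = 1/(-79106 + (-34 + 212*(157/3)*(-66))) = 1/(-79106 + (-34 - 732248)) = 1/(-79106 - 732282) = 1/(-811388) = -1/811388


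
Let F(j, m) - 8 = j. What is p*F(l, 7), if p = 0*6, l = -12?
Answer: 0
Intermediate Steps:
F(j, m) = 8 + j
p = 0
p*F(l, 7) = 0*(8 - 12) = 0*(-4) = 0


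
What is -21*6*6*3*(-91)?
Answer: 206388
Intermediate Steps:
-21*6*6*3*(-91) = -756*3*(-91) = -21*108*(-91) = -2268*(-91) = 206388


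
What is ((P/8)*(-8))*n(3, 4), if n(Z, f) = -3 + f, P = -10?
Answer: 10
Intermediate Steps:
((P/8)*(-8))*n(3, 4) = (-10/8*(-8))*(-3 + 4) = (-10*1/8*(-8))*1 = -5/4*(-8)*1 = 10*1 = 10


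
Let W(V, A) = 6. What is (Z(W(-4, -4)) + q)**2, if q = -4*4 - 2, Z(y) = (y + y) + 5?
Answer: 1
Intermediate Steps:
Z(y) = 5 + 2*y (Z(y) = 2*y + 5 = 5 + 2*y)
q = -18 (q = -16 - 2 = -18)
(Z(W(-4, -4)) + q)**2 = ((5 + 2*6) - 18)**2 = ((5 + 12) - 18)**2 = (17 - 18)**2 = (-1)**2 = 1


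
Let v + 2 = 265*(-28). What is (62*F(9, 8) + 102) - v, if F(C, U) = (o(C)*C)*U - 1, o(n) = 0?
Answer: 7462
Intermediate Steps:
v = -7422 (v = -2 + 265*(-28) = -2 - 7420 = -7422)
F(C, U) = -1 (F(C, U) = (0*C)*U - 1 = 0*U - 1 = 0 - 1 = -1)
(62*F(9, 8) + 102) - v = (62*(-1) + 102) - 1*(-7422) = (-62 + 102) + 7422 = 40 + 7422 = 7462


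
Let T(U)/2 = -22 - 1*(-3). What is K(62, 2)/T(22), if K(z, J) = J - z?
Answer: 30/19 ≈ 1.5789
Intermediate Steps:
T(U) = -38 (T(U) = 2*(-22 - 1*(-3)) = 2*(-22 + 3) = 2*(-19) = -38)
K(62, 2)/T(22) = (2 - 1*62)/(-38) = (2 - 62)*(-1/38) = -60*(-1/38) = 30/19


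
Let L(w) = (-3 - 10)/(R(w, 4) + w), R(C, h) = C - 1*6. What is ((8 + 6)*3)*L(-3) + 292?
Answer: 675/2 ≈ 337.50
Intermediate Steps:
R(C, h) = -6 + C (R(C, h) = C - 6 = -6 + C)
L(w) = -13/(-6 + 2*w) (L(w) = (-3 - 10)/((-6 + w) + w) = -13/(-6 + 2*w))
((8 + 6)*3)*L(-3) + 292 = ((8 + 6)*3)*(-13/(-6 + 2*(-3))) + 292 = (14*3)*(-13/(-6 - 6)) + 292 = 42*(-13/(-12)) + 292 = 42*(-13*(-1/12)) + 292 = 42*(13/12) + 292 = 91/2 + 292 = 675/2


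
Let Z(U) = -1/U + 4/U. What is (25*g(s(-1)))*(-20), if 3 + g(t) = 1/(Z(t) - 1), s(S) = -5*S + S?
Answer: 3500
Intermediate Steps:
Z(U) = 3/U
s(S) = -4*S
g(t) = -3 + 1/(-1 + 3/t) (g(t) = -3 + 1/(3/t - 1) = -3 + 1/(-1 + 3/t))
(25*g(s(-1)))*(-20) = (25*((9 - (-16)*(-1))/(-3 - 4*(-1))))*(-20) = (25*((9 - 4*4)/(-3 + 4)))*(-20) = (25*((9 - 16)/1))*(-20) = (25*(1*(-7)))*(-20) = (25*(-7))*(-20) = -175*(-20) = 3500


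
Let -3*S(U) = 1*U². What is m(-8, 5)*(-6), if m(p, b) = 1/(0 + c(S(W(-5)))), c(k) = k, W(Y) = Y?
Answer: 18/25 ≈ 0.72000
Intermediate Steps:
S(U) = -U²/3
m(p, b) = -3/25 (m(p, b) = 1/(0 - ⅓*(-5)²) = 1/(0 - ⅓*25) = 1/(0 - 25/3) = 1/(-25/3) = -3/25)
m(-8, 5)*(-6) = -3/25*(-6) = 18/25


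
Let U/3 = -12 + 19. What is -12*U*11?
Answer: -2772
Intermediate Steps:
U = 21 (U = 3*(-12 + 19) = 3*7 = 21)
-12*U*11 = -12*21*11 = -252*11 = -2772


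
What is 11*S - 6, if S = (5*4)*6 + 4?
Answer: 1358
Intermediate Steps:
S = 124 (S = 20*6 + 4 = 120 + 4 = 124)
11*S - 6 = 11*124 - 6 = 1364 - 6 = 1358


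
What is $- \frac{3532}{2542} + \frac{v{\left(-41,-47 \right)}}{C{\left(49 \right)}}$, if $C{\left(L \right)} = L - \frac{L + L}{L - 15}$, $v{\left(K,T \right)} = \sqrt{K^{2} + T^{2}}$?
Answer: $- \frac{1766}{1271} + \frac{17 \sqrt{3890}}{784} \approx -0.037049$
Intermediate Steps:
$C{\left(L \right)} = L - \frac{2 L}{-15 + L}$
$- \frac{3532}{2542} + \frac{v{\left(-41,-47 \right)}}{C{\left(49 \right)}} = - \frac{3532}{2542} + \frac{\sqrt{\left(-41\right)^{2} + \left(-47\right)^{2}}}{49 \frac{1}{-15 + 49} \left(-17 + 49\right)} = \left(-3532\right) \frac{1}{2542} + \frac{\sqrt{1681 + 2209}}{49 \cdot \frac{1}{34} \cdot 32} = - \frac{1766}{1271} + \frac{\sqrt{3890}}{49 \cdot \frac{1}{34} \cdot 32} = - \frac{1766}{1271} + \frac{\sqrt{3890}}{\frac{784}{17}} = - \frac{1766}{1271} + \sqrt{3890} \cdot \frac{17}{784} = - \frac{1766}{1271} + \frac{17 \sqrt{3890}}{784}$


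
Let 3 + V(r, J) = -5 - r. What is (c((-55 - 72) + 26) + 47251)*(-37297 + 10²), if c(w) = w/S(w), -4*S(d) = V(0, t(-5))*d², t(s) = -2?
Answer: -355034243097/202 ≈ -1.7576e+9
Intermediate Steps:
V(r, J) = -8 - r (V(r, J) = -3 + (-5 - r) = -8 - r)
S(d) = 2*d² (S(d) = -(-8 - 1*0)*d²/4 = -(-8 + 0)*d²/4 = -(-2)*d² = 2*d²)
c(w) = 1/(2*w) (c(w) = w/((2*w²)) = w*(1/(2*w²)) = 1/(2*w))
(c((-55 - 72) + 26) + 47251)*(-37297 + 10²) = (1/(2*((-55 - 72) + 26)) + 47251)*(-37297 + 10²) = (1/(2*(-127 + 26)) + 47251)*(-37297 + 100) = ((½)/(-101) + 47251)*(-37197) = ((½)*(-1/101) + 47251)*(-37197) = (-1/202 + 47251)*(-37197) = (9544701/202)*(-37197) = -355034243097/202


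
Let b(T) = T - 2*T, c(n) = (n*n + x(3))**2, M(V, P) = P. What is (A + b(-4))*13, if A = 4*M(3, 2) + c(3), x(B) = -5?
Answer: 364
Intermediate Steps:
c(n) = (-5 + n**2)**2 (c(n) = (n*n - 5)**2 = (n**2 - 5)**2 = (-5 + n**2)**2)
A = 24 (A = 4*2 + (-5 + 3**2)**2 = 8 + (-5 + 9)**2 = 8 + 4**2 = 8 + 16 = 24)
b(T) = -T
(A + b(-4))*13 = (24 - 1*(-4))*13 = (24 + 4)*13 = 28*13 = 364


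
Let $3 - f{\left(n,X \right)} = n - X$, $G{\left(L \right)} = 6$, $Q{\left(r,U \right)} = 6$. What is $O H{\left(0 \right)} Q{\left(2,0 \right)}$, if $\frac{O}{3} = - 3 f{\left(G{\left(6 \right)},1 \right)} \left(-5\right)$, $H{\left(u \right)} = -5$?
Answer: $2700$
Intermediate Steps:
$f{\left(n,X \right)} = 3 + X - n$ ($f{\left(n,X \right)} = 3 - \left(n - X\right) = 3 + \left(X - n\right) = 3 + X - n$)
$O = -90$ ($O = 3 - 3 \left(3 + 1 - 6\right) \left(-5\right) = 3 \left(-3\right) \left(-2\right) \left(-5\right) = 3 \cdot 6 \left(-5\right) = 3 \left(-30\right) = -90$)
$O H{\left(0 \right)} Q{\left(2,0 \right)} = \left(-90\right) \left(-5\right) 6 = 450 \cdot 6 = 2700$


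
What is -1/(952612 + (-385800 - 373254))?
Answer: -1/193558 ≈ -5.1664e-6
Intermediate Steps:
-1/(952612 + (-385800 - 373254)) = -1/(952612 - 759054) = -1/193558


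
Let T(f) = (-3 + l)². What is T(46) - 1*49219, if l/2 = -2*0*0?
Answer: -49210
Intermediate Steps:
l = 0 (l = 2*(-2*0*0) = 2*(0*0) = 2*0 = 0)
T(f) = 9 (T(f) = (-3 + 0)² = (-3)² = 9)
T(46) - 1*49219 = 9 - 1*49219 = 9 - 49219 = -49210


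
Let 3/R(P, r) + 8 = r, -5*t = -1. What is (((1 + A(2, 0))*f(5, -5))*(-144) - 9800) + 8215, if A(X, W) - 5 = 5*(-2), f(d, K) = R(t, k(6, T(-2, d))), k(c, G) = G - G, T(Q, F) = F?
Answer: -1801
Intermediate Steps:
t = ⅕ (t = -⅕*(-1) = ⅕ ≈ 0.20000)
k(c, G) = 0
R(P, r) = 3/(-8 + r)
f(d, K) = -3/8 (f(d, K) = 3/(-8 + 0) = 3/(-8) = 3*(-⅛) = -3/8)
A(X, W) = -5 (A(X, W) = 5 + 5*(-2) = 5 - 10 = -5)
(((1 + A(2, 0))*f(5, -5))*(-144) - 9800) + 8215 = (((1 - 5)*(-3/8))*(-144) - 9800) + 8215 = (-4*(-3/8)*(-144) - 9800) + 8215 = ((3/2)*(-144) - 9800) + 8215 = (-216 - 9800) + 8215 = -10016 + 8215 = -1801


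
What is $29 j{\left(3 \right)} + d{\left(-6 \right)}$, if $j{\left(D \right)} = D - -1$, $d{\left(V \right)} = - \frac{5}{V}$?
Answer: $\frac{701}{6} \approx 116.83$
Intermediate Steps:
$j{\left(D \right)} = 1 + D$ ($j{\left(D \right)} = D + 1 = 1 + D$)
$29 j{\left(3 \right)} + d{\left(-6 \right)} = 29 \left(1 + 3\right) - \frac{5}{-6} = 29 \cdot 4 - - \frac{5}{6} = 116 + \frac{5}{6} = \frac{701}{6}$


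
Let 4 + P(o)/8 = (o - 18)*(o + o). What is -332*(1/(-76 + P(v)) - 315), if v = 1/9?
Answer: 296072703/2831 ≈ 1.0458e+5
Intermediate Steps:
v = 1/9 ≈ 0.11111
P(o) = -32 + 16*o*(-18 + o) (P(o) = -32 + 8*((o - 18)*(o + o)) = -32 + 8*((-18 + o)*(2*o)) = -32 + 8*(2*o*(-18 + o)) = -32 + 16*o*(-18 + o))
-332*(1/(-76 + P(v)) - 315) = -332*(1/(-76 + (-32 - 288*1/9 + 16*(1/9)**2)) - 315) = -332*(1/(-76 + (-32 - 32 + 16*(1/81))) - 315) = -332*(1/(-76 + (-32 - 32 + 16/81)) - 315) = -332*(1/(-76 - 5168/81) - 315) = -332*(1/(-11324/81) - 315) = -332*(-81/11324 - 315) = -332*(-3567141/11324) = 296072703/2831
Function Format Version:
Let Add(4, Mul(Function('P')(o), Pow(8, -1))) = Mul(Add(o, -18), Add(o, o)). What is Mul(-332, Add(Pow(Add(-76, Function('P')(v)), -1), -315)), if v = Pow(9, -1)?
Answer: Rational(296072703, 2831) ≈ 1.0458e+5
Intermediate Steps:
v = Rational(1, 9) ≈ 0.11111
Function('P')(o) = Add(-32, Mul(16, o, Add(-18, o))) (Function('P')(o) = Add(-32, Mul(8, Mul(Add(o, -18), Add(o, o)))) = Add(-32, Mul(8, Mul(Add(-18, o), Mul(2, o)))) = Add(-32, Mul(8, Mul(2, o, Add(-18, o)))) = Add(-32, Mul(16, o, Add(-18, o))))
Mul(-332, Add(Pow(Add(-76, Function('P')(v)), -1), -315)) = Mul(-332, Add(Pow(Add(-76, Add(-32, Mul(-288, Rational(1, 9)), Mul(16, Pow(Rational(1, 9), 2)))), -1), -315)) = Mul(-332, Add(Pow(Add(-76, Add(-32, -32, Mul(16, Rational(1, 81)))), -1), -315)) = Mul(-332, Add(Pow(Add(-76, Add(-32, -32, Rational(16, 81))), -1), -315)) = Mul(-332, Add(Pow(Add(-76, Rational(-5168, 81)), -1), -315)) = Mul(-332, Add(Pow(Rational(-11324, 81), -1), -315)) = Mul(-332, Add(Rational(-81, 11324), -315)) = Mul(-332, Rational(-3567141, 11324)) = Rational(296072703, 2831)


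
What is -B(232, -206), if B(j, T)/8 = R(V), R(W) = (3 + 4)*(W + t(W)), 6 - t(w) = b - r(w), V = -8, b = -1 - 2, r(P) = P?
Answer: 392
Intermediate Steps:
b = -3
t(w) = 9 + w (t(w) = 6 - (-3 - w) = 6 + (3 + w) = 9 + w)
R(W) = 63 + 14*W (R(W) = (3 + 4)*(W + (9 + W)) = 7*(9 + 2*W) = 63 + 14*W)
B(j, T) = -392 (B(j, T) = 8*(63 + 14*(-8)) = 8*(63 - 112) = 8*(-49) = -392)
-B(232, -206) = -1*(-392) = 392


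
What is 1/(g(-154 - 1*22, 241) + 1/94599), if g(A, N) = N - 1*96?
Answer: 94599/13716856 ≈ 0.0068965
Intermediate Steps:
g(A, N) = -96 + N (g(A, N) = N - 96 = -96 + N)
1/(g(-154 - 1*22, 241) + 1/94599) = 1/((-96 + 241) + 1/94599) = 1/(145 + 1/94599) = 1/(13716856/94599) = 94599/13716856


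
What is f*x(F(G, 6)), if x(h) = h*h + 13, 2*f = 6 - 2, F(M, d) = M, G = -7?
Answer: 124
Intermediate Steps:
f = 2 (f = (6 - 2)/2 = (½)*4 = 2)
x(h) = 13 + h² (x(h) = h² + 13 = 13 + h²)
f*x(F(G, 6)) = 2*(13 + (-7)²) = 2*(13 + 49) = 2*62 = 124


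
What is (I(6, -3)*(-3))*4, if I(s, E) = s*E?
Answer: 216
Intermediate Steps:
I(s, E) = E*s
(I(6, -3)*(-3))*4 = (-3*6*(-3))*4 = -18*(-3)*4 = 54*4 = 216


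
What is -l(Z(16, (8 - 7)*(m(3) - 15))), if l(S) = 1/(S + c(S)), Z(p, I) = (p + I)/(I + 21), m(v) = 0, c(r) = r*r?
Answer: -36/7 ≈ -5.1429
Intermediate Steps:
c(r) = r**2
Z(p, I) = (I + p)/(21 + I)
l(S) = 1/(S + S**2)
-l(Z(16, (8 - 7)*(m(3) - 15))) = -1/((((8 - 7)*(0 - 15) + 16)/(21 + (8 - 7)*(0 - 15)))*(1 + ((8 - 7)*(0 - 15) + 16)/(21 + (8 - 7)*(0 - 15)))) = -1/(((1*(-15) + 16)/(21 + 1*(-15)))*(1 + (1*(-15) + 16)/(21 + 1*(-15)))) = -1/(((-15 + 16)/(21 - 15))*(1 + (-15 + 16)/(21 - 15))) = -1/((1/6)*(1 + 1/6)) = -1/(((1/6)*1)*(1 + (1/6)*1)) = -1/(1/6*(1 + 1/6)) = -6/7/6 = -6*6/7 = -1*36/7 = -36/7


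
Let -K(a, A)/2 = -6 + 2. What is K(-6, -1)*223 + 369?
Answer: 2153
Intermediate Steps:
K(a, A) = 8 (K(a, A) = -2*(-6 + 2) = -2*(-4) = 8)
K(-6, -1)*223 + 369 = 8*223 + 369 = 1784 + 369 = 2153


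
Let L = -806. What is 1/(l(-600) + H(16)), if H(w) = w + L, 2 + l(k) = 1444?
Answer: 1/652 ≈ 0.0015337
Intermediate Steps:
l(k) = 1442 (l(k) = -2 + 1444 = 1442)
H(w) = -806 + w (H(w) = w - 806 = -806 + w)
1/(l(-600) + H(16)) = 1/(1442 + (-806 + 16)) = 1/(1442 - 790) = 1/652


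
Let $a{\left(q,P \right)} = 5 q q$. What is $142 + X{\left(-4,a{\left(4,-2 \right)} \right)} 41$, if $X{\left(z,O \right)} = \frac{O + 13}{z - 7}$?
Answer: $- \frac{2251}{11} \approx -204.64$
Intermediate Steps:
$a{\left(q,P \right)} = 5 q^{2}$
$X{\left(z,O \right)} = \frac{13 + O}{-7 + z}$
$142 + X{\left(-4,a{\left(4,-2 \right)} \right)} 41 = 142 + \frac{13 + 5 \cdot 4^{2}}{-7 - 4} \cdot 41 = 142 + \frac{13 + 5 \cdot 16}{-11} \cdot 41 = 142 + - \frac{13 + 80}{11} \cdot 41 = 142 + \left(- \frac{1}{11}\right) 93 \cdot 41 = 142 - \frac{3813}{11} = - \frac{2251}{11}$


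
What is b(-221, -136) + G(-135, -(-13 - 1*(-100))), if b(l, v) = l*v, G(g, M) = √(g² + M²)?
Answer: 30056 + 3*√2866 ≈ 30217.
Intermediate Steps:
G(g, M) = √(M² + g²)
b(-221, -136) + G(-135, -(-13 - 1*(-100))) = -221*(-136) + √((-(-13 - 1*(-100)))² + (-135)²) = 30056 + √((-(-13 + 100))² + 18225) = 30056 + √((-1*87)² + 18225) = 30056 + √((-87)² + 18225) = 30056 + √(7569 + 18225) = 30056 + √25794 = 30056 + 3*√2866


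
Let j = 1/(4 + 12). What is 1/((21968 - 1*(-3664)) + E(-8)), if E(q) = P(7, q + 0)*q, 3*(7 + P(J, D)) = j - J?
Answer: 2/51413 ≈ 3.8901e-5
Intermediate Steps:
j = 1/16 ≈ 0.062500
P(J, D) = -335/48 - J/3 (P(J, D) = -7 + (1/16 - J)/3 = -7 + (1/48 - J/3) = -335/48 - J/3)
E(q) = -149*q/16 (E(q) = (-335/48 - ⅓*7)*q = (-335/48 - 7/3)*q = -149*q/16)
1/((21968 - 1*(-3664)) + E(-8)) = 1/((21968 - 1*(-3664)) - 149/16*(-8)) = 1/((21968 + 3664) + 149/2) = 1/(25632 + 149/2) = 1/(51413/2) = 2/51413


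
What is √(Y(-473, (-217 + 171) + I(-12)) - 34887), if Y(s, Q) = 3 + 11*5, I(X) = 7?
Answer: I*√34829 ≈ 186.63*I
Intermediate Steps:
Y(s, Q) = 58 (Y(s, Q) = 3 + 55 = 58)
√(Y(-473, (-217 + 171) + I(-12)) - 34887) = √(58 - 34887) = √(-34829) = I*√34829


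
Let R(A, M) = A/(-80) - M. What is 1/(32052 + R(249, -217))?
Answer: 80/2581271 ≈ 3.0992e-5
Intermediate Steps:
R(A, M) = -M - A/80 (R(A, M) = A*(-1/80) - M = -A/80 - M = -M - A/80)
1/(32052 + R(249, -217)) = 1/(32052 + (-1*(-217) - 1/80*249)) = 1/(32052 + (217 - 249/80)) = 1/(32052 + 17111/80) = 1/(2581271/80) = 80/2581271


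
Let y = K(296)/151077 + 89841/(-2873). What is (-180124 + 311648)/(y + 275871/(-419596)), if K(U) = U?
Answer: -23953574249800067184/5814521608298495 ≈ -4119.6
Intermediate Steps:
y = -13572058349/434044221 (y = 296/151077 + 89841/(-2873) = 296*(1/151077) + 89841*(-1/2873) = 296/151077 - 89841/2873 = -13572058349/434044221 ≈ -31.269)
(-180124 + 311648)/(y + 275871/(-419596)) = (-180124 + 311648)/(-13572058349/434044221 + 275871/(-419596)) = 131524/(-13572058349/434044221 + 275871*(-1/419596)) = 131524/(-13572058349/434044221 - 275871/419596) = 131524/(-5814521608298495/182123218954716) = 131524*(-182123218954716/5814521608298495) = -23953574249800067184/5814521608298495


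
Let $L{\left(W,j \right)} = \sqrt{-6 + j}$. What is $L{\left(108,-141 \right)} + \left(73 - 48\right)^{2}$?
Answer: $625 + 7 i \sqrt{3} \approx 625.0 + 12.124 i$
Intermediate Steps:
$L{\left(108,-141 \right)} + \left(73 - 48\right)^{2} = \sqrt{-6 - 141} + \left(73 - 48\right)^{2} = \sqrt{-147} + 25^{2} = 7 i \sqrt{3} + 625 = 625 + 7 i \sqrt{3}$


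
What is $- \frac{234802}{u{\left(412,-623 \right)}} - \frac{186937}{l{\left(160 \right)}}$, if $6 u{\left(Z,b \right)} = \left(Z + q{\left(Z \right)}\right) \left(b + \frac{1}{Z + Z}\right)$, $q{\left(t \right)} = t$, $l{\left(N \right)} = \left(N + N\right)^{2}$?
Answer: $\frac{16099350971}{17522380800} \approx 0.91879$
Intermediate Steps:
$l{\left(N \right)} = 4 N^{2}$ ($l{\left(N \right)} = \left(2 N\right)^{2} = 4 N^{2}$)
$u{\left(Z,b \right)} = \frac{Z \left(b + \frac{1}{2 Z}\right)}{3}$ ($u{\left(Z,b \right)} = \frac{\left(Z + Z\right) \left(b + \frac{1}{Z + Z}\right)}{6} = \frac{2 Z \left(b + \frac{1}{2 Z}\right)}{6} = \frac{Z \left(b + \frac{1}{2 Z}\right)}{3}$)
$- \frac{234802}{u{\left(412,-623 \right)}} - \frac{186937}{l{\left(160 \right)}} = - \frac{234802}{\frac{1}{6} + \frac{1}{3} \cdot 412 \left(-623\right)} - \frac{186937}{4 \cdot 160^{2}} = - \frac{234802}{\frac{1}{6} - \frac{256676}{3}} - \frac{186937}{4 \cdot 25600} = - \frac{234802}{- \frac{171117}{2}} - \frac{186937}{102400} = \left(-234802\right) \left(- \frac{2}{171117}\right) - \frac{186937}{102400} = \frac{469604}{171117} - \frac{186937}{102400} = \frac{16099350971}{17522380800}$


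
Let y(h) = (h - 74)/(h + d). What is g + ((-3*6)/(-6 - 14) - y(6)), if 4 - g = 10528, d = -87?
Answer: -8524391/810 ≈ -10524.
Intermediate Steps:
g = -10524 (g = 4 - 1*10528 = 4 - 10528 = -10524)
y(h) = (-74 + h)/(-87 + h) (y(h) = (h - 74)/(h - 87) = (-74 + h)/(-87 + h))
g + ((-3*6)/(-6 - 14) - y(6)) = -10524 + ((-3*6)/(-6 - 14) - (-74 + 6)/(-87 + 6)) = -10524 + (-18/(-20) - (-68)/(-81)) = -10524 + (-1/20*(-18) - (-1)*(-68)/81) = -10524 + (9/10 - 1*68/81) = -10524 + (9/10 - 68/81) = -10524 + 49/810 = -8524391/810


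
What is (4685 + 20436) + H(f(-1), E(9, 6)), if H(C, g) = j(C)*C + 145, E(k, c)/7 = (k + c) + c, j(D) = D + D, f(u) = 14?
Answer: 25658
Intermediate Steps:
j(D) = 2*D
E(k, c) = 7*k + 14*c (E(k, c) = 7*((k + c) + c) = 7*((c + k) + c) = 7*(k + 2*c) = 7*k + 14*c)
H(C, g) = 145 + 2*C² (H(C, g) = (2*C)*C + 145 = 2*C² + 145 = 145 + 2*C²)
(4685 + 20436) + H(f(-1), E(9, 6)) = (4685 + 20436) + (145 + 2*14²) = 25121 + (145 + 2*196) = 25121 + (145 + 392) = 25121 + 537 = 25658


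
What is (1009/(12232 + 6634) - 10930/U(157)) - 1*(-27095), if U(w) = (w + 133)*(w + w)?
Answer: 1163685367509/42948449 ≈ 27095.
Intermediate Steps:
U(w) = 2*w*(133 + w) (U(w) = (133 + w)*(2*w) = 2*w*(133 + w))
(1009/(12232 + 6634) - 10930/U(157)) - 1*(-27095) = (1009/(12232 + 6634) - 10930*1/(314*(133 + 157))) - 1*(-27095) = (1009/18866 - 10930/(2*157*290)) + 27095 = (1009*(1/18866) - 10930/91060) + 27095 = (1009/18866 - 10930*1/91060) + 27095 = (1009/18866 - 1093/9106) + 27095 = -2858146/42948449 + 27095 = 1163685367509/42948449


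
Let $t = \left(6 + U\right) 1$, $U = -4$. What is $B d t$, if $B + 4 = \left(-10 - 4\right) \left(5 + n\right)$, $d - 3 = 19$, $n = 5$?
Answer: $-6336$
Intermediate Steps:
$t = 2$ ($t = \left(6 - 4\right) 1 = 2 \cdot 1 = 2$)
$d = 22$ ($d = 3 + 19 = 22$)
$B = -144$ ($B = -4 + \left(-10 - 4\right) \left(5 + 5\right) = -4 - 140 = -144$)
$B d t = \left(-144\right) 22 \cdot 2 = \left(-3168\right) 2 = -6336$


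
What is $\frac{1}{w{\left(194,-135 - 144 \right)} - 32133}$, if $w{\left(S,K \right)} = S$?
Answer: $- \frac{1}{31939} \approx -3.131 \cdot 10^{-5}$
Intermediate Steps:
$\frac{1}{w{\left(194,-135 - 144 \right)} - 32133} = \frac{1}{194 - 32133} = \frac{1}{-31939} = - \frac{1}{31939}$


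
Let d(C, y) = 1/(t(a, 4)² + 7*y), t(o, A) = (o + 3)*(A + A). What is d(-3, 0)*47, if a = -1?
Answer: 47/256 ≈ 0.18359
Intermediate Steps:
t(o, A) = 2*A*(3 + o) (t(o, A) = (3 + o)*(2*A) = 2*A*(3 + o))
d(C, y) = 1/(256 + 7*y) (d(C, y) = 1/((2*4*(3 - 1))² + 7*y) = 1/((2*4*2)² + 7*y) = 1/(16² + 7*y) = 1/(256 + 7*y))
d(-3, 0)*47 = 47/(256 + 7*0) = 47/(256 + 0) = 47/256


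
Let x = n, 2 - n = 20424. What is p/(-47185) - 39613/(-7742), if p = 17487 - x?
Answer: 225092561/52186610 ≈ 4.3132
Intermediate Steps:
n = -20422 (n = 2 - 1*20424 = 2 - 20424 = -20422)
x = -20422
p = 37909 (p = 17487 - 1*(-20422) = 17487 + 20422 = 37909)
p/(-47185) - 39613/(-7742) = 37909/(-47185) - 39613/(-7742) = 37909*(-1/47185) - 39613*(-1/7742) = -37909/47185 + 5659/1106 = 225092561/52186610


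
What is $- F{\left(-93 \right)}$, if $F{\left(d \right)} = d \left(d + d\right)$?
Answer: $-17298$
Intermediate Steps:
$F{\left(d \right)} = 2 d^{2}$ ($F{\left(d \right)} = d 2 d = 2 d^{2}$)
$- F{\left(-93 \right)} = - 2 \left(-93\right)^{2} = - 2 \cdot 8649 = \left(-1\right) 17298 = -17298$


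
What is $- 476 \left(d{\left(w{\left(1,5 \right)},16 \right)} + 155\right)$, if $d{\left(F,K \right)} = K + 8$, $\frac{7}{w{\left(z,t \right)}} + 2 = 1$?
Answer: $-85204$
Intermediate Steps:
$w{\left(z,t \right)} = -7$ ($w{\left(z,t \right)} = \frac{7}{-2 + 1} = \frac{7}{-1} = 7 \left(-1\right) = -7$)
$d{\left(F,K \right)} = 8 + K$
$- 476 \left(d{\left(w{\left(1,5 \right)},16 \right)} + 155\right) = - 476 \left(\left(8 + 16\right) + 155\right) = - 476 \left(24 + 155\right) = \left(-476\right) 179 = -85204$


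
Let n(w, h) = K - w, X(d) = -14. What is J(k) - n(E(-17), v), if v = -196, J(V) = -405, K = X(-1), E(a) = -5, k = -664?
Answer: -396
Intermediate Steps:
K = -14
n(w, h) = -14 - w
J(k) - n(E(-17), v) = -405 - (-14 - 1*(-5)) = -405 - (-14 + 5) = -405 - 1*(-9) = -405 + 9 = -396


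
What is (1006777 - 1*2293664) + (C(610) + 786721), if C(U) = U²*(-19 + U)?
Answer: 219410934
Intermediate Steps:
(1006777 - 1*2293664) + (C(610) + 786721) = (1006777 - 1*2293664) + (610²*(-19 + 610) + 786721) = (1006777 - 2293664) + (372100*591 + 786721) = -1286887 + (219911100 + 786721) = -1286887 + 220697821 = 219410934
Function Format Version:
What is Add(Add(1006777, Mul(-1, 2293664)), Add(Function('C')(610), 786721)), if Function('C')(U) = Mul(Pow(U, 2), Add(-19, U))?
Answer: 219410934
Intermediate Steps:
Add(Add(1006777, Mul(-1, 2293664)), Add(Function('C')(610), 786721)) = Add(Add(1006777, Mul(-1, 2293664)), Add(Mul(Pow(610, 2), Add(-19, 610)), 786721)) = Add(Add(1006777, -2293664), Add(Mul(372100, 591), 786721)) = Add(-1286887, Add(219911100, 786721)) = Add(-1286887, 220697821) = 219410934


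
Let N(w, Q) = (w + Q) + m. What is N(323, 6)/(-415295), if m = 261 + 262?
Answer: -852/415295 ≈ -0.0020516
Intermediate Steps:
m = 523
N(w, Q) = 523 + Q + w (N(w, Q) = (w + Q) + 523 = (Q + w) + 523 = 523 + Q + w)
N(323, 6)/(-415295) = (523 + 6 + 323)/(-415295) = 852*(-1/415295) = -852/415295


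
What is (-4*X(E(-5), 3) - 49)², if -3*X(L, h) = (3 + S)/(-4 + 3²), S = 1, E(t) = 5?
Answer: 516961/225 ≈ 2297.6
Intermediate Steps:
X(L, h) = -4/15 (X(L, h) = -(3 + 1)/(3*(-4 + 3²)) = -4/(3*(-4 + 9)) = -4/(3*5) = -⅓*⅘ = -4/15)
(-4*X(E(-5), 3) - 49)² = (-4*(-4/15) - 49)² = (16/15 - 49)² = (-719/15)² = 516961/225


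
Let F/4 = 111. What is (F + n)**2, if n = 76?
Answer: 270400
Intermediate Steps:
F = 444 (F = 4*111 = 444)
(F + n)**2 = (444 + 76)**2 = 520**2 = 270400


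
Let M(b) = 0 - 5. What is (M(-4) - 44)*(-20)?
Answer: 980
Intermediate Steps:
M(b) = -5
(M(-4) - 44)*(-20) = (-5 - 44)*(-20) = -49*(-20) = 980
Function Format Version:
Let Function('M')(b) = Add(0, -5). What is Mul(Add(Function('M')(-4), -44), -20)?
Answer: 980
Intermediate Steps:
Function('M')(b) = -5
Mul(Add(Function('M')(-4), -44), -20) = Mul(Add(-5, -44), -20) = Mul(-49, -20) = 980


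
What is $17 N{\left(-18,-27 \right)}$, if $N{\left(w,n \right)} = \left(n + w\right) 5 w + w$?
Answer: $68544$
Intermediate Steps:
$N{\left(w,n \right)} = w + w \left(5 n + 5 w\right)$ ($N{\left(w,n \right)} = \left(5 n + 5 w\right) w + w = w \left(5 n + 5 w\right) + w = w + w \left(5 n + 5 w\right)$)
$17 N{\left(-18,-27 \right)} = 17 \left(- 18 \left(1 + 5 \left(-27\right) + 5 \left(-18\right)\right)\right) = 17 \left(- 18 \left(1 - 135 - 90\right)\right) = 17 \left(\left(-18\right) \left(-224\right)\right) = 17 \cdot 4032 = 68544$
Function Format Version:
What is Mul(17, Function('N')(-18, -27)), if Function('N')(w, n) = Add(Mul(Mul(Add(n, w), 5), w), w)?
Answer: 68544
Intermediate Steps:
Function('N')(w, n) = Add(w, Mul(w, Add(Mul(5, n), Mul(5, w)))) (Function('N')(w, n) = Add(Mul(Add(Mul(5, n), Mul(5, w)), w), w) = Add(Mul(w, Add(Mul(5, n), Mul(5, w))), w) = Add(w, Mul(w, Add(Mul(5, n), Mul(5, w)))))
Mul(17, Function('N')(-18, -27)) = Mul(17, Mul(-18, Add(1, Mul(5, -27), Mul(5, -18)))) = Mul(17, Mul(-18, Add(1, -135, -90))) = Mul(17, Mul(-18, -224)) = Mul(17, 4032) = 68544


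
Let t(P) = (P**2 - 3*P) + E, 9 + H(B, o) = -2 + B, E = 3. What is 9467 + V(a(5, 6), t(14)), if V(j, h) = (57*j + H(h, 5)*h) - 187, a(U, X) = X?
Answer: 32544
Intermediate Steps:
H(B, o) = -11 + B (H(B, o) = -9 + (-2 + B) = -11 + B)
t(P) = 3 + P**2 - 3*P (t(P) = (P**2 - 3*P) + 3 = 3 + P**2 - 3*P)
V(j, h) = -187 + 57*j + h*(-11 + h) (V(j, h) = (57*j + (-11 + h)*h) - 187 = (57*j + h*(-11 + h)) - 187 = -187 + 57*j + h*(-11 + h))
9467 + V(a(5, 6), t(14)) = 9467 + (-187 + 57*6 + (3 + 14**2 - 3*14)*(-11 + (3 + 14**2 - 3*14))) = 9467 + (-187 + 342 + (3 + 196 - 42)*(-11 + (3 + 196 - 42))) = 9467 + (-187 + 342 + 157*(-11 + 157)) = 9467 + (-187 + 342 + 157*146) = 9467 + (-187 + 342 + 22922) = 9467 + 23077 = 32544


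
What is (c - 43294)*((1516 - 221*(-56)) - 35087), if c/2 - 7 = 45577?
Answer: -1014689430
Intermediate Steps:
c = 91168 (c = 14 + 2*45577 = 14 + 91154 = 91168)
(c - 43294)*((1516 - 221*(-56)) - 35087) = (91168 - 43294)*((1516 - 221*(-56)) - 35087) = 47874*((1516 + 12376) - 35087) = 47874*(13892 - 35087) = 47874*(-21195) = -1014689430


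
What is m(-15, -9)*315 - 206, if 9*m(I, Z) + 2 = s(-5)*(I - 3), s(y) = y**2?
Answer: -16026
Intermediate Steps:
m(I, Z) = -77/9 + 25*I/9 (m(I, Z) = -2/9 + ((-5)**2*(I - 3))/9 = -2/9 + (25*(-3 + I))/9 = -2/9 + (-75 + 25*I)/9 = -2/9 + (-25/3 + 25*I/9) = -77/9 + 25*I/9)
m(-15, -9)*315 - 206 = (-77/9 + (25/9)*(-15))*315 - 206 = (-77/9 - 125/3)*315 - 206 = -452/9*315 - 206 = -15820 - 206 = -16026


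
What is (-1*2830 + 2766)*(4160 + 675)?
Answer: -309440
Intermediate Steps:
(-1*2830 + 2766)*(4160 + 675) = (-2830 + 2766)*4835 = -64*4835 = -309440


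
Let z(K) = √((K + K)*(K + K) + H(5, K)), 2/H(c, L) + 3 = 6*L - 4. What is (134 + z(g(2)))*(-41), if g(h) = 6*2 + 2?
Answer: -5494 - 41*√4648490/77 ≈ -6642.0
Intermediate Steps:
H(c, L) = 2/(-7 + 6*L) (H(c, L) = 2/(-3 + (6*L - 4)) = 2/(-3 + (-4 + 6*L)) = 2/(-7 + 6*L))
g(h) = 14 (g(h) = 12 + 2 = 14)
z(K) = √(2/(-7 + 6*K) + 4*K²) (z(K) = √((K + K)*(K + K) + 2/(-7 + 6*K)) = √((2*K)*(2*K) + 2/(-7 + 6*K)) = √(4*K² + 2/(-7 + 6*K)) = √(2/(-7 + 6*K) + 4*K²))
(134 + z(g(2)))*(-41) = (134 + √(2/(-7 + 6*14) + 4*14²))*(-41) = (134 + √(2/(-7 + 84) + 4*196))*(-41) = (134 + √(2/77 + 784))*(-41) = (134 + √(60370/77))*(-41) = (134 + √4648490/77)*(-41) = -5494 - 41*√4648490/77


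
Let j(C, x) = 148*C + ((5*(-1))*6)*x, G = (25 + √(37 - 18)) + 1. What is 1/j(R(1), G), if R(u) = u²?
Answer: -158/95581 + 15*√19/191162 ≈ -0.0013110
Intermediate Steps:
G = 26 + √19 (G = (25 + √19) + 1 = 26 + √19 ≈ 30.359)
j(C, x) = -30*x + 148*C (j(C, x) = 148*C + (-5*6)*x = 148*C - 30*x = -30*x + 148*C)
1/j(R(1), G) = 1/(-30*(26 + √19) + 148*1²) = 1/((-780 - 30*√19) + 148*1) = 1/((-780 - 30*√19) + 148) = 1/(-632 - 30*√19)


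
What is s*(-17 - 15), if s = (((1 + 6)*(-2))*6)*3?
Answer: 8064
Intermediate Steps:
s = -252 (s = ((7*(-2))*6)*3 = -14*6*3 = -84*3 = -252)
s*(-17 - 15) = -252*(-17 - 15) = -252*(-32) = 8064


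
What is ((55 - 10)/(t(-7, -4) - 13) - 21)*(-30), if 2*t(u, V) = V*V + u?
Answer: 13410/17 ≈ 788.82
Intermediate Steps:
t(u, V) = u/2 + V²/2 (t(u, V) = (V*V + u)/2 = (V² + u)/2 = (u + V²)/2 = u/2 + V²/2)
((55 - 10)/(t(-7, -4) - 13) - 21)*(-30) = ((55 - 10)/(((½)*(-7) + (½)*(-4)²) - 13) - 21)*(-30) = (45/((-7/2 + (½)*16) - 13) - 21)*(-30) = (45/((-7/2 + 8) - 13) - 21)*(-30) = (45/(9/2 - 13) - 21)*(-30) = (45/(-17/2) - 21)*(-30) = (45*(-2/17) - 21)*(-30) = (-90/17 - 21)*(-30) = -447/17*(-30) = 13410/17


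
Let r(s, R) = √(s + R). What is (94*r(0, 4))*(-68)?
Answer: -12784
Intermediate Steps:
r(s, R) = √(R + s)
(94*r(0, 4))*(-68) = (94*√(4 + 0))*(-68) = (94*√4)*(-68) = (94*2)*(-68) = 188*(-68) = -12784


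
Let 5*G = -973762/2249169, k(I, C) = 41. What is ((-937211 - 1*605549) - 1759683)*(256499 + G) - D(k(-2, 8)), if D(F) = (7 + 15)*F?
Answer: -9526052134067579789/11245845 ≈ -8.4707e+11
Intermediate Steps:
D(F) = 22*F
G = -973762/11245845 (G = (-973762/2249169)/5 = (-973762*1/2249169)/5 = (1/5)*(-973762/2249169) = -973762/11245845 ≈ -0.086589)
((-937211 - 1*605549) - 1759683)*(256499 + G) - D(k(-2, 8)) = ((-937211 - 1*605549) - 1759683)*(256499 - 973762/11245845) - 22*41 = ((-937211 - 605549) - 1759683)*(2884547022893/11245845) - 1*902 = (-1542760 - 1759683)*(2884547022893/11245845) - 902 = -3302443*2884547022893/11245845 - 902 = -9526052123923827599/11245845 - 902 = -9526052134067579789/11245845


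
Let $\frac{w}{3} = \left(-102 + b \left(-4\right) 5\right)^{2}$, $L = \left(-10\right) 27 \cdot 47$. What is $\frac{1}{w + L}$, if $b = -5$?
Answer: $- \frac{1}{12678} \approx -7.8877 \cdot 10^{-5}$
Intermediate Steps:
$L = -12690$ ($L = \left(-270\right) 47 = -12690$)
$w = 12$ ($w = 3 \left(-102 + \left(-5\right) \left(-4\right) 5\right)^{2} = 3 \left(-102 + 20 \cdot 5\right)^{2} = 3 \left(-102 + 100\right)^{2} = 3 \left(-2\right)^{2} = 3 \cdot 4 = 12$)
$\frac{1}{w + L} = \frac{1}{12 - 12690} = \frac{1}{-12678} = - \frac{1}{12678}$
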